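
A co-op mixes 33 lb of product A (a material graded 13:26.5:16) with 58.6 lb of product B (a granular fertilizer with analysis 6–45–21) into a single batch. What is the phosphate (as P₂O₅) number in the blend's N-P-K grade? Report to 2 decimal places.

38.34% P₂O₅

Total mass = 33 + 58.6 = 91.6 lb.
P₂O₅ mass = 26.5%×33 + 45%×58.6 = 35.115 lb.
% P₂O₅ = 35.115 / 91.6 = 38.3352%.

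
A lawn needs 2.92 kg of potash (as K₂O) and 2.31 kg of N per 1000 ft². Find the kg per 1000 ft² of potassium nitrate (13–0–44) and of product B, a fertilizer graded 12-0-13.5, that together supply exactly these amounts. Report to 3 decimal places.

Per-1000 ft² balance (a = potassium nitrate, b = product B):
K₂O: 0.44·a + 0.135·b = 2.92
N: 0.13·a + 0.12·b = 2.31
Solving simultaneously: a = 1.09362, b = 18.0652.

1.094 kg potassium nitrate, 18.065 kg product B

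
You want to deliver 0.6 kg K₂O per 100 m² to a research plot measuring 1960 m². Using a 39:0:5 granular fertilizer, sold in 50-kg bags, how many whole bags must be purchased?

5 bags

Product per 100 m² = 0.6 / 5% = 12 kg.
Total product = 12 × 1960 / 100 = 235.2 kg.
Bags = ⌈235.2 / 50⌉ = 5.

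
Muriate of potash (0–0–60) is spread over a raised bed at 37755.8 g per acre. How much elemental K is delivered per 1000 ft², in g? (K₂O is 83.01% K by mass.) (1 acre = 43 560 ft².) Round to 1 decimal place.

431.7 g K per thousand sq ft

K₂O per acre = 37755.8 × 60% = 22653.5 g.
Elemental K = 22653.5 × 0.8301 = 18804.7 g per acre.
Convert to per 1000 ft²: 18804.7 × 0.0229568 = 431.695 g.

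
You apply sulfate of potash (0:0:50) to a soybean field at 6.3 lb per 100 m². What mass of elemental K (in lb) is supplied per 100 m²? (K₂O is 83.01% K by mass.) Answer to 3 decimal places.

2.615 lb K per hundred sq m

K₂O per 100 m² = 6.3 × 50% = 3.15 lb.
Elemental K = 3.15 × 0.8301 = 2.61481 lb per 100 m².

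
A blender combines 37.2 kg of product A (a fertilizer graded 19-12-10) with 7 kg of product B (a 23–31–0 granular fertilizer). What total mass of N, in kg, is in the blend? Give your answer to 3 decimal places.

8.678 kg N

N mass = 19%×37.2 + 23%×7 = 8.678 kg.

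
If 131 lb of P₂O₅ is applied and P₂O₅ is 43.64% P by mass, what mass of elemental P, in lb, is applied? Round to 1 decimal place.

57.2 lb P

P = 131 × 0.4364 = 57.1684 lb.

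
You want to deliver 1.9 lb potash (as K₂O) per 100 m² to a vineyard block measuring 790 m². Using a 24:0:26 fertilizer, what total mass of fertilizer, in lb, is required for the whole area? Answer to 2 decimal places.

57.73 lb

Product per 100 m² = 1.9 / 26% = 7.30769 lb.
Total product = 7.30769 × 790 / 100 = 57.7308 lb.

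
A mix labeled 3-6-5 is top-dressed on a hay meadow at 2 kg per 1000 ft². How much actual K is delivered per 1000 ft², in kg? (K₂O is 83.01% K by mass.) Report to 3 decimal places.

K₂O per 1000 ft² = 2 × 5% = 0.1 kg.
Elemental K = 0.1 × 0.8301 = 0.08301 kg per 1000 ft².

0.083 kg K per thousand sq ft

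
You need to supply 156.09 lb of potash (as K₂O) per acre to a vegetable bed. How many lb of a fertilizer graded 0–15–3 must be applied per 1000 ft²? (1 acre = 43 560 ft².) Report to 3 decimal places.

Product per acre = 156.09 / 3% = 5203 lb.
Convert to per 1000 ft²: 5203 × 0.0229568 = 119.4444 lb.

119.444 lb of product per thousand sq ft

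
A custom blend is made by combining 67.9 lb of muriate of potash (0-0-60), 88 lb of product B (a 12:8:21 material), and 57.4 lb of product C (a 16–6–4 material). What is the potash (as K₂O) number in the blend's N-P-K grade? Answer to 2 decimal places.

28.84% K₂O

Total mass = 67.9 + 88 + 57.4 = 213.3 lb.
K₂O mass = 60%×67.9 + 21%×88 + 4%×57.4 = 61.516 lb.
% K₂O = 61.516 / 213.3 = 28.8401%.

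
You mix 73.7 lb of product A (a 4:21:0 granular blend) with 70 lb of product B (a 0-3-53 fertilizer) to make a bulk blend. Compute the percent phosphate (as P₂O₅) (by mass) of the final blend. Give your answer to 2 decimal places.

12.23% P₂O₅

Total mass = 73.7 + 70 = 143.7 lb.
P₂O₅ mass = 21%×73.7 + 3%×70 = 17.577 lb.
% P₂O₅ = 17.577 / 143.7 = 12.2317%.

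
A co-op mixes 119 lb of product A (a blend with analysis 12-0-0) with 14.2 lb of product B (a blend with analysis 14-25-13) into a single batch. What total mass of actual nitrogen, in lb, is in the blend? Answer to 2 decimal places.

16.27 lb N

N mass = 12%×119 + 14%×14.2 = 16.268 lb.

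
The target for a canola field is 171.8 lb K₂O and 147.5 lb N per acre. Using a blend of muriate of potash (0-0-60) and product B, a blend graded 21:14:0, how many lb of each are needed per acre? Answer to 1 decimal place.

Per-acre balance (a = muriate of potash, b = product B):
K₂O: 0.6·a + 0·b = 171.8
N: 0·a + 0.21·b = 147.5
Solving simultaneously: a = 286.333, b = 702.381.

286.3 lb muriate of potash, 702.4 lb product B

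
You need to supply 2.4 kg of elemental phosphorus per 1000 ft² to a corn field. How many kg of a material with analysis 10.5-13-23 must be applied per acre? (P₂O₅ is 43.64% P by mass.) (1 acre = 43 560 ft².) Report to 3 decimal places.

As P₂O₅: 2.4 / 0.4364 = 5.49954 kg per 1000 ft².
Product per 1000 ft² = 5.49954 / 13% = 42.3042 kg.
Convert to per acre: 42.3042 × 43.56 = 1842.7695 kg.

1842.770 kg of product per acre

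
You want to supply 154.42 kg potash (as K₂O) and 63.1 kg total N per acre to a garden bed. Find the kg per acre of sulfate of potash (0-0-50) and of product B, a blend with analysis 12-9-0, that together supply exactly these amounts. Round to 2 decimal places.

Let a = kg of sulfate of potash, b = kg of product B (per acre).
K₂O: 0.5·a + 0·b = 154.42
N: 0·a + 0.12·b = 63.1
Solving simultaneously: a = 308.84, b = 525.833.

308.84 kg sulfate of potash, 525.83 kg product B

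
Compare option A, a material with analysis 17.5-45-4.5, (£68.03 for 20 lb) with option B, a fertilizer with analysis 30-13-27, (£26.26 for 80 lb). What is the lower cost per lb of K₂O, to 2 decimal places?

£1.22 per lb K₂O (option B)

option A: K₂O per bag = 20 × 4.5% = 0.9 lb; cost = 68.03 / 0.9 = £75.5889/lb K₂O.
option B: K₂O per bag = 80 × 27% = 21.6 lb; cost = 26.26 / 21.6 = £1.2157/lb K₂O.
option B is cheaper.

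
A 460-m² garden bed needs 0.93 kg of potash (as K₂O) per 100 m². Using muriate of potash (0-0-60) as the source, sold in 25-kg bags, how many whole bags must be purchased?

1 bags

Product per 100 m² = 0.93 / 60% = 1.55 kg.
Total product = 1.55 × 460 / 100 = 7.13 kg.
Bags = ⌈7.13 / 25⌉ = 1.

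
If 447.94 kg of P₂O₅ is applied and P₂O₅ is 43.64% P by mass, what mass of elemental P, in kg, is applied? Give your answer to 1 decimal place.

P = 447.94 × 0.4364 = 195.481 kg.

195.5 kg P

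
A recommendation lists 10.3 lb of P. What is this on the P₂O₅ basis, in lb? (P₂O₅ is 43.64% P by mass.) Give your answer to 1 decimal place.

23.6 lb P₂O₅

P₂O₅ = 10.3 / 0.4364 = 23.6022 lb.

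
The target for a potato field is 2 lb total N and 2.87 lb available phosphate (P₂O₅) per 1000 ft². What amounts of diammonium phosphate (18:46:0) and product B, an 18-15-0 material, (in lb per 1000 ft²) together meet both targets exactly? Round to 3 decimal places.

With a, b = lb per 1000 ft² of diammonium phosphate and product B:
N: 0.18·a + 0.18·b = 2
P₂O₅: 0.46·a + 0.15·b = 2.87
Eliminate b: (row1) − 0.18/0.15·(row2) → -0.372·a = -1.444, so a = 3.88172.
Then b = (2.87 − 0.46·3.88172) / 0.15 = 7.22939.

3.882 lb diammonium phosphate, 7.229 lb product B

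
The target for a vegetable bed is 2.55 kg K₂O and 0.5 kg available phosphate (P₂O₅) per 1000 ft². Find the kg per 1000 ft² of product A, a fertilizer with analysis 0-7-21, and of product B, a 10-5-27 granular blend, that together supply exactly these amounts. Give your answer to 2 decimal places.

Per-1000 ft² balance (a = product A, b = product B):
K₂O: 0.21·a + 0.27·b = 2.55
P₂O₅: 0.07·a + 0.05·b = 0.5
From row1: a = (2.55 − 0.27·b) / 0.21.
Into row2: 0.07·(2.55 − 0.27·b)/0.21 + 0.05·b = 0.5 → b = 8.75, a = 0.892857.

0.89 kg product A, 8.75 kg product B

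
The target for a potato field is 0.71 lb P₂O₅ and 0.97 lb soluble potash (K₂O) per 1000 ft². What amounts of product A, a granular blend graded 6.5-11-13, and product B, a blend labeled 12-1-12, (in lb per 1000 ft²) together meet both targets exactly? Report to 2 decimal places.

6.34 lb product A, 1.21 lb product B

With a, b = lb per 1000 ft² of product A and product B:
P₂O₅: 0.11·a + 0.01·b = 0.71
K₂O: 0.13·a + 0.12·b = 0.97
Eliminate a: (row1) − 0.11/0.13·(row2) → -0.0915385·b = -0.110769, so b = 1.21008.
Back-substitute: a = (0.71 − 0.01·1.21008) / 0.11 = 6.34454.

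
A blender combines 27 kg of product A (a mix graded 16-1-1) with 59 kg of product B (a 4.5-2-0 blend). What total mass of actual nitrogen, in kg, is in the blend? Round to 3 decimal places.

N mass = 16%×27 + 4.5%×59 = 6.975 kg.

6.975 kg N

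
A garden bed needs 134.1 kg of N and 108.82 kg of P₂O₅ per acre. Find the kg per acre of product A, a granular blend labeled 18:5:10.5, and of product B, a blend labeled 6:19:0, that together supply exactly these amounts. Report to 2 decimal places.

607.37 kg product A, 412.90 kg product B

Let a = kg of product A, b = kg of product B (per acre).
N: 0.18·a + 0.06·b = 134.1
P₂O₅: 0.05·a + 0.19·b = 108.82
Solving simultaneously: a = 607.365, b = 412.904.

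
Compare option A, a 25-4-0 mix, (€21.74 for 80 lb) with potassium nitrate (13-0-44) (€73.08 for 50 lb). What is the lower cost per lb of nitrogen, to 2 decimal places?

option A: N per bag = 80 × 25% = 20 lb; cost = 21.74 / 20 = €1.0870/lb N.
potassium nitrate: N per bag = 50 × 13% = 6.5 lb; cost = 73.08 / 6.5 = €11.2431/lb N.
option A is cheaper.

€1.09 per lb N (option A)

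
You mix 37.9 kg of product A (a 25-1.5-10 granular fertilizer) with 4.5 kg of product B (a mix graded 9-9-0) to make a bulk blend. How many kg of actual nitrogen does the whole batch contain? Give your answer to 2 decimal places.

N mass = 25%×37.9 + 9%×4.5 = 9.88 kg.

9.88 kg N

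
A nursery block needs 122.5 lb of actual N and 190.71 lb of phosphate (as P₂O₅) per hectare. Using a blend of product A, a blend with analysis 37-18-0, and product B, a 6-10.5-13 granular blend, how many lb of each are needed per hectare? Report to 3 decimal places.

Per-hectare balance (a = product A, b = product B):
N: 0.37·a + 0.06·b = 122.5
P₂O₅: 0.18·a + 0.105·b = 190.71
Solving simultaneously: a = 50.6203, b = 1729.50802.

50.620 lb product A, 1729.508 lb product B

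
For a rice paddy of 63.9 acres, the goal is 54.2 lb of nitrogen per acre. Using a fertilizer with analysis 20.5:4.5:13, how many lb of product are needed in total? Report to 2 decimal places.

Product per acre = 54.2 / 20.5% = 264.39 lb.
Total product = 264.39 × 63.9 = 16894.537 lb.

16894.54 lb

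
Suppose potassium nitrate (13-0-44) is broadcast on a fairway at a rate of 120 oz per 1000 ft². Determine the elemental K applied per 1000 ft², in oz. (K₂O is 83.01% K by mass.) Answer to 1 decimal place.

K₂O per 1000 ft² = 120 × 44% = 52.8 oz.
Elemental K = 52.8 × 0.8301 = 43.8293 oz per 1000 ft².

43.8 oz K per thousand sq ft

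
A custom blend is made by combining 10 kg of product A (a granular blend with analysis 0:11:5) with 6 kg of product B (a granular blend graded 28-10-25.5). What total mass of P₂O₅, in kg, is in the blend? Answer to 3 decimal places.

P₂O₅ mass = 11%×10 + 10%×6 = 1.7 kg.

1.700 kg P₂O₅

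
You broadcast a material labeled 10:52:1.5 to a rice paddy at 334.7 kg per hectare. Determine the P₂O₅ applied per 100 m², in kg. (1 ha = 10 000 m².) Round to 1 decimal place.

1.7 kg P₂O₅ per hundred sq m

P₂O₅ per hectare = 334.7 × 52% = 174.044 kg.
Convert to per 100 m²: 174.044 × 0.01 = 1.74044 kg.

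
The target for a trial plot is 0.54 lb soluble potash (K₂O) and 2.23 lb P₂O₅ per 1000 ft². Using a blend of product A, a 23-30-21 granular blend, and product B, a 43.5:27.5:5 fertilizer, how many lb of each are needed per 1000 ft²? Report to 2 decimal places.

Let a = lb of product A, b = lb of product B (per 1000 ft²).
K₂O: 0.21·a + 0.05·b = 0.54
P₂O₅: 0.3·a + 0.275·b = 2.23
Eliminate a: (row1) − 0.21/0.3·(row2) → -0.1425·b = -1.021, so b = 7.16491.
Back-substitute: a = (0.54 − 0.05·7.16491) / 0.21 = 0.865497.

0.87 lb product A, 7.16 lb product B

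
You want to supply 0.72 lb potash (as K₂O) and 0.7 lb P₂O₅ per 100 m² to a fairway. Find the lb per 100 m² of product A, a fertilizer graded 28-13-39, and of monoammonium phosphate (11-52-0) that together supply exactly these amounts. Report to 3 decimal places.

Per-100 m² balance (a = product A, b = monoammonium phosphate):
K₂O: 0.39·a + 0·b = 0.72
P₂O₅: 0.13·a + 0.52·b = 0.7
Eliminate a: (row1) − 0.39/0.13·(row2) → -1.56·b = -1.38, so b = 0.884615.
Back-substitute: a = (0.72 − 0·0.884615) / 0.39 = 1.84615.

1.846 lb product A, 0.885 lb monoammonium phosphate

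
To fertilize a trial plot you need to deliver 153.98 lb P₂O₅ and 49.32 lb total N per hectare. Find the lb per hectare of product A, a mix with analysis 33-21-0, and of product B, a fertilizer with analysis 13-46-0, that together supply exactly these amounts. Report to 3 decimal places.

Per-hectare balance (a = product A, b = product B):
P₂O₅: 0.21·a + 0.46·b = 153.98
N: 0.33·a + 0.13·b = 49.32
Solving simultaneously: a = 21.4442, b = 324.9494.

21.444 lb product A, 324.949 lb product B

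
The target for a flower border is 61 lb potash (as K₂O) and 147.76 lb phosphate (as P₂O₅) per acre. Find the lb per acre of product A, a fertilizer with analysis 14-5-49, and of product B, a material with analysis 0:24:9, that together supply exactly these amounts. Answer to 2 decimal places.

Let a = lb of product A, b = lb of product B (per acre).
K₂O: 0.49·a + 0.09·b = 61
P₂O₅: 0.05·a + 0.24·b = 147.76
Eliminate b: (row1) − 0.09/0.24·(row2) → 0.47125·a = 5.59, so a = 11.8621.
Then b = (147.76 − 0.05·11.8621) / 0.24 = 613.195.

11.86 lb product A, 613.20 lb product B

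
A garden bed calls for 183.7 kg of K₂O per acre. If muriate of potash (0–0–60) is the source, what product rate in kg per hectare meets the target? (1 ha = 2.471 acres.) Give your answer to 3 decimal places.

756.538 kg of product per hectare

Product per acre = 183.7 / 60% = 306.167 kg.
Convert to per hectare: 306.167 × 2.471 = 756.5378 kg.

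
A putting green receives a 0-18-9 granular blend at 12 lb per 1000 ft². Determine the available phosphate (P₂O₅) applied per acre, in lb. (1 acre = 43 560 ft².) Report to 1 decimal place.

94.1 lb P₂O₅ per acre

P₂O₅ per 1000 ft² = 12 × 18% = 2.16 lb.
Convert to per acre: 2.16 × 43.56 = 94.0896 lb.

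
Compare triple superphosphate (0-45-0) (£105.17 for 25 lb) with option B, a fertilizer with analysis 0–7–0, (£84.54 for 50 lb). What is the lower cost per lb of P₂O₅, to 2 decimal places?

triple superphosphate: P₂O₅ per bag = 25 × 45% = 11.25 lb; cost = 105.17 / 11.25 = £9.3484/lb P₂O₅.
option B: P₂O₅ per bag = 50 × 7% = 3.5 lb; cost = 84.54 / 3.5 = £24.1543/lb P₂O₅.
triple superphosphate is cheaper.

£9.35 per lb P₂O₅ (triple superphosphate)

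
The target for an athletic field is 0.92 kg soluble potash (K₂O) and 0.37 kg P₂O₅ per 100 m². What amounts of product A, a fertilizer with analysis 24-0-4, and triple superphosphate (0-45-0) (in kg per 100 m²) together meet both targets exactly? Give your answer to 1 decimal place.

23.0 kg product A, 0.8 kg triple superphosphate

With a, b = kg per 100 m² of product A and triple superphosphate:
K₂O: 0.04·a + 0·b = 0.92
P₂O₅: 0·a + 0.45·b = 0.37
Solving simultaneously: a = 23, b = 0.822222.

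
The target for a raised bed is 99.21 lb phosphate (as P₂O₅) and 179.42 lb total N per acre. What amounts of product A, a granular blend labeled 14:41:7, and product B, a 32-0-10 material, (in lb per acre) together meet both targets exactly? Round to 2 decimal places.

Per-acre balance (a = product A, b = product B):
P₂O₅: 0.41·a + 0·b = 99.21
N: 0.14·a + 0.32·b = 179.42
From row1: a = (99.21 − 0·b) / 0.41.
Into row2: 0.14·(99.21 − 0·b)/0.41 + 0.32·b = 179.42 → b = 454.823, a = 241.976.

241.98 lb product A, 454.82 lb product B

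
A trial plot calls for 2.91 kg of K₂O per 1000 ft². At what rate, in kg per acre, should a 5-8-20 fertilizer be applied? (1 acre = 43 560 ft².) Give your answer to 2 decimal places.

Product per 1000 ft² = 2.91 / 20% = 14.55 kg.
Convert to per acre: 14.55 × 43.56 = 633.798 kg.

633.80 kg of product per acre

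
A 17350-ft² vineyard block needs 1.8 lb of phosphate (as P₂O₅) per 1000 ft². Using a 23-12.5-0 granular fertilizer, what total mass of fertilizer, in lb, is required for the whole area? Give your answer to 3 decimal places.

249.840 lb

Product per 1000 ft² = 1.8 / 12.5% = 14.4 lb.
Total product = 14.4 × 17350 / 1000 = 249.84 lb.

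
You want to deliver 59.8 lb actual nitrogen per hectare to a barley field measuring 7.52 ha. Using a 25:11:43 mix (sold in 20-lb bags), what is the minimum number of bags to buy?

Product per hectare = 59.8 / 25% = 239.2 lb.
Total product = 239.2 × 7.52 = 1798.78 lb.
Bags = ⌈1798.78 / 20⌉ = 90.

90 bags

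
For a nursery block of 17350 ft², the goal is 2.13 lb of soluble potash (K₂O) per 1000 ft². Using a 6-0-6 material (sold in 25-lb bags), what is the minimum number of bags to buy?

25 bags

Product per 1000 ft² = 2.13 / 6% = 35.5 lb.
Total product = 35.5 × 17350 / 1000 = 615.925 lb.
Bags = ⌈615.925 / 25⌉ = 25.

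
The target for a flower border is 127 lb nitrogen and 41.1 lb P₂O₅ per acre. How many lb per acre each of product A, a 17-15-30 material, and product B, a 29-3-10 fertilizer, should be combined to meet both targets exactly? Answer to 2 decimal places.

Let a = lb of product A, b = lb of product B (per acre).
N: 0.17·a + 0.29·b = 127
P₂O₅: 0.15·a + 0.03·b = 41.1
Eliminate a: (row1) − 0.17/0.15·(row2) → 0.256·b = 80.42, so b = 314.141.
Back-substitute: a = (127 − 0.29·314.141) / 0.17 = 211.172.

211.17 lb product A, 314.14 lb product B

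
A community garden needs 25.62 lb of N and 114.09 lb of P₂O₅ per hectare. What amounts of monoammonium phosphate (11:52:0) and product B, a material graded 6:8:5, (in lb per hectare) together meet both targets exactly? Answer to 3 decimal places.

214.098 lb monoammonium phosphate, 34.487 lb product B

With a, b = lb per hectare of monoammonium phosphate and product B:
N: 0.11·a + 0.06·b = 25.62
P₂O₅: 0.52·a + 0.08·b = 114.09
From row1: a = (25.62 − 0.06·b) / 0.11.
Into row2: 0.52·(25.62 − 0.06·b)/0.11 + 0.08·b = 114.09 → b = 34.4866, a = 214.0982.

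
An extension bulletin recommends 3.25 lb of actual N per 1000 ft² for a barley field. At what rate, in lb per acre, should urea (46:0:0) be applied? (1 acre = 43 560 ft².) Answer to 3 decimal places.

307.761 lb of product per acre

Product per 1000 ft² = 3.25 / 46% = 7.06522 lb.
Convert to per acre: 7.06522 × 43.56 = 307.7609 lb.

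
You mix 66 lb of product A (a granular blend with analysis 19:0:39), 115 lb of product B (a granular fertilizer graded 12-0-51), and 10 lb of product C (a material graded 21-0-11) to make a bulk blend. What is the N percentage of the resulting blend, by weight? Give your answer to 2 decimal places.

Total mass = 66 + 115 + 10 = 191 lb.
N mass = 19%×66 + 12%×115 + 21%×10 = 28.44 lb.
% N = 28.44 / 191 = 14.8901%.

14.89% N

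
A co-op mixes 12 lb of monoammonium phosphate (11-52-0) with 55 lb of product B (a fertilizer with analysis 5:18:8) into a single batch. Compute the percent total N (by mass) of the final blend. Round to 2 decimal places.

Total mass = 12 + 55 = 67 lb.
N mass = 11%×12 + 5%×55 = 4.07 lb.
% N = 4.07 / 67 = 6.07463%.

6.07% N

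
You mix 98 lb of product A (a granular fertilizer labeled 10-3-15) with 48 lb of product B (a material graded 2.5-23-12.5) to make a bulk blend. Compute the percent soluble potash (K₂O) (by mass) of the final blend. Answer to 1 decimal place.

Total mass = 98 + 48 = 146 lb.
K₂O mass = 15%×98 + 12.5%×48 = 20.7 lb.
% K₂O = 20.7 / 146 = 14.1781%.

14.2% K₂O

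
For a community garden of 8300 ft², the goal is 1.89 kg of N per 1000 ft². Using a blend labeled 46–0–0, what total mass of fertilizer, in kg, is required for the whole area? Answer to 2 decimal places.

Product per 1000 ft² = 1.89 / 46% = 4.1087 kg.
Total product = 4.1087 × 8300 / 1000 = 34.1022 kg.

34.10 kg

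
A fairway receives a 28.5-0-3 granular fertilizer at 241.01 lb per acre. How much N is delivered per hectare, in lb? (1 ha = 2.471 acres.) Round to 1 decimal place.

169.7 lb N per hectare

nitrogen per acre = 241.01 × 28.5% = 68.6878 lb.
Convert to per hectare: 68.6878 × 2.471 = 169.728 lb.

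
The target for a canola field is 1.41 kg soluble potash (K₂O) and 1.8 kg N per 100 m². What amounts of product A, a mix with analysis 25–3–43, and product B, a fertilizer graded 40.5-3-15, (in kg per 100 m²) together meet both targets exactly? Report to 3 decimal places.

Per-100 m² balance (a = product A, b = product B):
K₂O: 0.43·a + 0.15·b = 1.41
N: 0.25·a + 0.405·b = 1.8
Eliminate a: (row1) − 0.43/0.25·(row2) → -0.5466·b = -1.686, so b = 3.08452.
Back-substitute: a = (1.41 − 0.15·3.08452) / 0.43 = 2.20307.

2.203 kg product A, 3.085 kg product B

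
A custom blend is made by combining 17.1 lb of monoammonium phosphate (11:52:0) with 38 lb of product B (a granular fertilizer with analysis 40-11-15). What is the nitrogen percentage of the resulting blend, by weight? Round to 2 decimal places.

31.00% N

Total mass = 17.1 + 38 = 55.1 lb.
N mass = 11%×17.1 + 40%×38 = 17.081 lb.
% N = 17.081 / 55.1 = 31%.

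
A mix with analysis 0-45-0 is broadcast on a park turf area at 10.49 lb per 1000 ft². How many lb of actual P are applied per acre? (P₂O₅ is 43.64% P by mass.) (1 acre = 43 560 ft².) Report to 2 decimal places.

89.73 lb P per acre

P₂O₅ per 1000 ft² = 10.49 × 45% = 4.7205 lb.
Elemental P = 4.7205 × 0.4364 = 2.06003 lb per 1000 ft².
Convert to per acre: 2.06003 × 43.56 = 89.7347 lb.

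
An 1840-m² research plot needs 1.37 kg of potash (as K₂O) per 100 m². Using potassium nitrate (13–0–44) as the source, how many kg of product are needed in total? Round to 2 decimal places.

57.29 kg

Product per 100 m² = 1.37 / 44% = 3.11364 kg.
Total product = 3.11364 × 1840 / 100 = 57.2909 kg.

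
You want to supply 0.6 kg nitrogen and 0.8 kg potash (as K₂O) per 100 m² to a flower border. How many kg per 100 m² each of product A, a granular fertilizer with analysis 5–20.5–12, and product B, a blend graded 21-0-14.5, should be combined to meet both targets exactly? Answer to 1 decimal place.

4.5 kg product A, 1.8 kg product B

With a, b = kg per 100 m² of product A and product B:
N: 0.05·a + 0.21·b = 0.6
K₂O: 0.12·a + 0.145·b = 0.8
From row1: a = (0.6 − 0.21·b) / 0.05.
Into row2: 0.12·(0.6 − 0.21·b)/0.05 + 0.145·b = 0.8 → b = 1.78273, a = 4.51253.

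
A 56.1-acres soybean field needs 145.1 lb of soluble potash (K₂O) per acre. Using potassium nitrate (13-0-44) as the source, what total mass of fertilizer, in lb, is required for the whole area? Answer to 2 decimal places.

Product per acre = 145.1 / 44% = 329.773 lb.
Total product = 329.773 × 56.1 = 18500.25 lb.

18500.25 lb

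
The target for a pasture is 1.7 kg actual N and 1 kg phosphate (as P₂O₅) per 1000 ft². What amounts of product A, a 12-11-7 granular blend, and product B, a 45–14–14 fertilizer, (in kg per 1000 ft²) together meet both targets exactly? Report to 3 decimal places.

With a, b = kg per 1000 ft² of product A and product B:
N: 0.12·a + 0.45·b = 1.7
P₂O₅: 0.11·a + 0.14·b = 1
Eliminate a: (row1) − 0.12/0.11·(row2) → 0.297273·b = 0.609091, so b = 2.04893.
Back-substitute: a = (1.7 − 0.45·2.04893) / 0.12 = 6.48318.

6.483 kg product A, 2.049 kg product B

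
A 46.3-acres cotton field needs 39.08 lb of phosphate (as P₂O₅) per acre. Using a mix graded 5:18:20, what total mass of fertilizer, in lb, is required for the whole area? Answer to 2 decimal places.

Product per acre = 39.08 / 18% = 217.111 lb.
Total product = 217.111 × 46.3 = 10052.244 lb.

10052.24 lb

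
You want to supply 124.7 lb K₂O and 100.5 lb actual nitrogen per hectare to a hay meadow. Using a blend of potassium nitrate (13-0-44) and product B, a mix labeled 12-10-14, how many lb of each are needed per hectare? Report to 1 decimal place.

25.8 lb potassium nitrate, 809.5 lb product B

With a, b = lb per hectare of potassium nitrate and product B:
K₂O: 0.44·a + 0.14·b = 124.7
N: 0.13·a + 0.12·b = 100.5
Eliminate b: (row1) − 0.14/0.12·(row2) → 0.288333·a = 7.45, so a = 25.8382.
Then b = (100.5 − 0.13·25.8382) / 0.12 = 809.509.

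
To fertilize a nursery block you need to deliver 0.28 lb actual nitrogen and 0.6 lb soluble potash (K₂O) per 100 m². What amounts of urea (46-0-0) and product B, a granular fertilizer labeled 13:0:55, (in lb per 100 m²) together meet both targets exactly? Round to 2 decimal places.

0.30 lb urea, 1.09 lb product B

Per-100 m² balance (a = urea, b = product B):
N: 0.46·a + 0.13·b = 0.28
K₂O: 0·a + 0.55·b = 0.6
Solving simultaneously: a = 0.300395, b = 1.09091.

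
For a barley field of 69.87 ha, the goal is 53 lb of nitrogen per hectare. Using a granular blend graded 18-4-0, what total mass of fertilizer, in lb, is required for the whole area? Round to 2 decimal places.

20572.83 lb

Product per hectare = 53 / 18% = 294.444 lb.
Total product = 294.444 × 69.87 = 20572.833 lb.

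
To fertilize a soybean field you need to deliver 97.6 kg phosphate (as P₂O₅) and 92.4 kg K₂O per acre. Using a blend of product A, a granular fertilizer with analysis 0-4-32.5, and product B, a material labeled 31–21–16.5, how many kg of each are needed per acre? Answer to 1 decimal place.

With a, b = kg per acre of product A and product B:
P₂O₅: 0.04·a + 0.21·b = 97.6
K₂O: 0.325·a + 0.165·b = 92.4
Solving simultaneously: a = 53.528, b = 454.566.

53.5 kg product A, 454.6 kg product B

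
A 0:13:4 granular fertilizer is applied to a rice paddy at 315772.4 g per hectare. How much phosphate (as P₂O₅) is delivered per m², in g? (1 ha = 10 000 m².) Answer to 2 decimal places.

P₂O₅ per hectare = 315772.4 × 13% = 41050.4 g.
Convert to per m²: 41050.4 × 0.0001 = 4.10504 g.

4.11 g P₂O₅ per sq m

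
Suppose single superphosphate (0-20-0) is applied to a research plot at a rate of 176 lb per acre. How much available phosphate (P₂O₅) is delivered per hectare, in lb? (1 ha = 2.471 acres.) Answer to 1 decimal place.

87.0 lb P₂O₅ per hectare

P₂O₅ per acre = 176 × 20% = 35.2 lb.
Convert to per hectare: 35.2 × 2.471 = 86.9792 lb.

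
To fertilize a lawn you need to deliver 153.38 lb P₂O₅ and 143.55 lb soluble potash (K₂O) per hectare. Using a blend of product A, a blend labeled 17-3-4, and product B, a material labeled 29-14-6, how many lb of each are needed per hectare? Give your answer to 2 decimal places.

Per-hectare balance (a = product A, b = product B):
P₂O₅: 0.03·a + 0.14·b = 153.38
K₂O: 0.04·a + 0.06·b = 143.55
From row1: a = (153.38 − 0.14·b) / 0.03.
Into row2: 0.04·(153.38 − 0.14·b)/0.03 + 0.06·b = 143.55 → b = 481.237, a = 2866.8947.

2866.89 lb product A, 481.24 lb product B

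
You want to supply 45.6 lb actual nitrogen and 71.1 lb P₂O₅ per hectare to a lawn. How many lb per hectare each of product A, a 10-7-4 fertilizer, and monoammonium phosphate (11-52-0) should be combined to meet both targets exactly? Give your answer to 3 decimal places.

Per-hectare balance (a = product A, b = monoammonium phosphate):
N: 0.1·a + 0.11·b = 45.6
P₂O₅: 0.07·a + 0.52·b = 71.1
Solving simultaneously: a = 358.7133, b = 88.4424.

358.713 lb product A, 88.442 lb monoammonium phosphate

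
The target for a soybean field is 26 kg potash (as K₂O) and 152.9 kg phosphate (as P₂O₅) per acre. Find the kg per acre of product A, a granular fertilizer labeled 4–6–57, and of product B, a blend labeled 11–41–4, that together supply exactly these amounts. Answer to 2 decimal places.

Per-acre balance (a = product A, b = product B):
K₂O: 0.57·a + 0.04·b = 26
P₂O₅: 0.06·a + 0.41·b = 152.9
Eliminate a: (row1) − 0.57/0.06·(row2) → -3.855·b = -1426.55, so b = 370.052.
Back-substitute: a = (26 − 0.04·370.052) / 0.57 = 19.6455.

19.65 kg product A, 370.05 kg product B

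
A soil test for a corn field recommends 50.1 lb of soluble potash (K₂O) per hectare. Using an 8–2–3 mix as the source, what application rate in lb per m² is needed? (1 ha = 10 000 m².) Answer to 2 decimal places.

0.17 lb of product per sq m

Product per hectare = 50.1 / 3% = 1670 lb.
Convert to per m²: 1670 × 0.0001 = 0.167 lb.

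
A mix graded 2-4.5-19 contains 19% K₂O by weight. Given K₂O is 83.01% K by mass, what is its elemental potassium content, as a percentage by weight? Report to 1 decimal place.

15.8% K

%K = 19 × 0.8301 = 15.7719%.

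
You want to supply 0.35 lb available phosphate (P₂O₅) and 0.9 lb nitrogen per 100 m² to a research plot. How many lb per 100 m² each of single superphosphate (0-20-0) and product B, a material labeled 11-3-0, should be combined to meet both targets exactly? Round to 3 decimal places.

With a, b = lb per 100 m² of single superphosphate and product B:
P₂O₅: 0.2·a + 0.03·b = 0.35
N: 0·a + 0.11·b = 0.9
Solving simultaneously: a = 0.522727, b = 8.18182.

0.523 lb single superphosphate, 8.182 lb product B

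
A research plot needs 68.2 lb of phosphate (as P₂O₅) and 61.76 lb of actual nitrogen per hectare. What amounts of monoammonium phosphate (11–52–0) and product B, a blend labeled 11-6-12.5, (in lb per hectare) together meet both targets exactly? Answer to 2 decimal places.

Per-hectare balance (a = monoammonium phosphate, b = product B):
P₂O₅: 0.52·a + 0.06·b = 68.2
N: 0.11·a + 0.11·b = 61.76
Solving simultaneously: a = 75.0277, b = 486.427.

75.03 lb monoammonium phosphate, 486.43 lb product B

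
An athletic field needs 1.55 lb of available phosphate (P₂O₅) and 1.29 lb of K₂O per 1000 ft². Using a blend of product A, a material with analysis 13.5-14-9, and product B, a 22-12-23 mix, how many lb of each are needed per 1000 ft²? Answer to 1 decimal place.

Let a = lb of product A, b = lb of product B (per 1000 ft²).
P₂O₅: 0.14·a + 0.12·b = 1.55
K₂O: 0.09·a + 0.23·b = 1.29
Eliminate b: (row1) − 0.12/0.23·(row2) → 0.0930435·a = 0.876957, so a = 9.42523.
Then b = (1.29 − 0.09·9.42523) / 0.23 = 1.92056.

9.4 lb product A, 1.9 lb product B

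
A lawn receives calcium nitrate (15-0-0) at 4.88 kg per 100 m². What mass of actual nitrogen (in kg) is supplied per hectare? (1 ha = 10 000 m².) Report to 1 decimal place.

73.2 kg N per hectare

nitrogen per 100 m² = 4.88 × 15% = 0.732 kg.
Convert to per hectare: 0.732 × 100 = 73.2 kg.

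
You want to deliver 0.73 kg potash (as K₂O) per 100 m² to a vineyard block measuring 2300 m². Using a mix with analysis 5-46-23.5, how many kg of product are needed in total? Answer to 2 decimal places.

Product per 100 m² = 0.73 / 23.5% = 3.10638 kg.
Total product = 3.10638 × 2300 / 100 = 71.4468 kg.

71.45 kg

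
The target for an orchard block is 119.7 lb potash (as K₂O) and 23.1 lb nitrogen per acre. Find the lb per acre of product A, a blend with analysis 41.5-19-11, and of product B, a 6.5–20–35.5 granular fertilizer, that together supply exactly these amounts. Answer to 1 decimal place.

With a, b = lb per acre of product A and product B:
K₂O: 0.11·a + 0.355·b = 119.7
N: 0.415·a + 0.065·b = 23.1
Solving simultaneously: a = 2.99625, b = 336.255.

3.0 lb product A, 336.3 lb product B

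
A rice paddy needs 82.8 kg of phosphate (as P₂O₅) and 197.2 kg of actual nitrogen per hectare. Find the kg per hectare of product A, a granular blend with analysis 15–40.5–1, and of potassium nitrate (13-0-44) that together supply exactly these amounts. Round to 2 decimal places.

204.44 kg product A, 1281.03 kg potassium nitrate

With a, b = kg per hectare of product A and potassium nitrate:
P₂O₅: 0.405·a + 0·b = 82.8
N: 0.15·a + 0.13·b = 197.2
Eliminate a: (row1) − 0.405/0.15·(row2) → -0.351·b = -449.64, so b = 1281.026.
Back-substitute: a = (82.8 − 0·1281.026) / 0.405 = 204.444.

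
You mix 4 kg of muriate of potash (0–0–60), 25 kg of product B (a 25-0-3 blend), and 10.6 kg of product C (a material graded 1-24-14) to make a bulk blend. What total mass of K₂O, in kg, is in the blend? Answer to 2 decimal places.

4.63 kg K₂O

K₂O mass = 60%×4 + 3%×25 + 14%×10.6 = 4.634 kg.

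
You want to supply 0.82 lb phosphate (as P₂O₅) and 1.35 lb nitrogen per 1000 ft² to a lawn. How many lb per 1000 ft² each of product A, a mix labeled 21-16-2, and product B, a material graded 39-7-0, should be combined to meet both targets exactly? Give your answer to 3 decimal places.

4.723 lb product A, 0.918 lb product B

Per-1000 ft² balance (a = product A, b = product B):
P₂O₅: 0.16·a + 0.07·b = 0.82
N: 0.21·a + 0.39·b = 1.35
Eliminate a: (row1) − 0.16/0.21·(row2) → -0.227143·b = -0.208571, so b = 0.918239.
Back-substitute: a = (0.82 − 0.07·0.918239) / 0.16 = 4.72327.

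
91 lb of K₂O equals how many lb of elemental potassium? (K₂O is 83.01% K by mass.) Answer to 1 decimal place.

75.5 lb K

K = 91 × 0.8301 = 75.5391 lb.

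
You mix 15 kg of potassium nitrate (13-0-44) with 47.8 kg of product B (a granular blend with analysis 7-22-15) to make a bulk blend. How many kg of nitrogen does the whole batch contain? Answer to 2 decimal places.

N mass = 13%×15 + 7%×47.8 = 5.296 kg.

5.30 kg N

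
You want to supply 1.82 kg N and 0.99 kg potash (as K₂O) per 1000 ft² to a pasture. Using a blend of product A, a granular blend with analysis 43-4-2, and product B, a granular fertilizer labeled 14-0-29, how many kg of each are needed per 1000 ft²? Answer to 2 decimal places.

3.19 kg product A, 3.19 kg product B

With a, b = kg per 1000 ft² of product A and product B:
N: 0.43·a + 0.14·b = 1.82
K₂O: 0.02·a + 0.29·b = 0.99
Eliminate a: (row1) − 0.43/0.02·(row2) → -6.095·b = -19.465, so b = 3.1936.
Back-substitute: a = (1.82 − 0.14·3.1936) / 0.43 = 3.19278.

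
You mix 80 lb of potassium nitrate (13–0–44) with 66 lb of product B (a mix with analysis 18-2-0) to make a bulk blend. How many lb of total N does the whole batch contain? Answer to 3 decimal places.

N mass = 13%×80 + 18%×66 = 22.28 lb.

22.280 lb N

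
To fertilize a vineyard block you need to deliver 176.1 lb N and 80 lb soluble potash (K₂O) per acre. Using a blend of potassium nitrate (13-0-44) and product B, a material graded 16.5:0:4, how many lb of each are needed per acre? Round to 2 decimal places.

With a, b = lb per acre of potassium nitrate and product B:
N: 0.13·a + 0.165·b = 176.1
K₂O: 0.44·a + 0.04·b = 80
Eliminate b: (row1) − 0.165/0.04·(row2) → -1.685·a = -153.9, so a = 91.3353.
Then b = (80 − 0.44·91.3353) / 0.04 = 995.312.

91.34 lb potassium nitrate, 995.31 lb product B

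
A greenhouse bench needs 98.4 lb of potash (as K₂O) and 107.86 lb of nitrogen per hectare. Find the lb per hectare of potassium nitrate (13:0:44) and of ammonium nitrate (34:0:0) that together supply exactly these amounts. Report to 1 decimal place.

Let a = lb of potassium nitrate, b = lb of ammonium nitrate (per hectare).
K₂O: 0.44·a + 0·b = 98.4
N: 0.13·a + 0.34·b = 107.86
Solving simultaneously: a = 223.636, b = 231.727.

223.6 lb potassium nitrate, 231.7 lb ammonium nitrate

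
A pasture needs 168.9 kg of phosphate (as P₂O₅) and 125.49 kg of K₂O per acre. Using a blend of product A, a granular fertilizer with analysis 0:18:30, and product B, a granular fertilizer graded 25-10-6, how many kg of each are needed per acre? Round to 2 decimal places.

With a, b = kg per acre of product A and product B:
P₂O₅: 0.18·a + 0.1·b = 168.9
K₂O: 0.3·a + 0.06·b = 125.49
Solving simultaneously: a = 125.781, b = 1462.594.

125.78 kg product A, 1462.59 kg product B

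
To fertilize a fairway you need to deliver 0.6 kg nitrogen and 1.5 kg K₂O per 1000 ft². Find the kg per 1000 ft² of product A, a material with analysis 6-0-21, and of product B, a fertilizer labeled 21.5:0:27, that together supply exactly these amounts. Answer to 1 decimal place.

5.5 kg product A, 1.2 kg product B

Per-1000 ft² balance (a = product A, b = product B):
N: 0.06·a + 0.215·b = 0.6
K₂O: 0.21·a + 0.27·b = 1.5
Eliminate b: (row1) − 0.215/0.27·(row2) → -0.107222·a = -0.594444, so a = 5.54404.
Then b = (1.5 − 0.21·5.54404) / 0.27 = 1.24352.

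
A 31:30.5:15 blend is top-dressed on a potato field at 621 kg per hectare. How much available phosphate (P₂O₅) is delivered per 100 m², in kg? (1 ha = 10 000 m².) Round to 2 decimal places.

1.89 kg P₂O₅ per hundred sq m

P₂O₅ per hectare = 621 × 30.5% = 189.405 kg.
Convert to per 100 m²: 189.405 × 0.01 = 1.89405 kg.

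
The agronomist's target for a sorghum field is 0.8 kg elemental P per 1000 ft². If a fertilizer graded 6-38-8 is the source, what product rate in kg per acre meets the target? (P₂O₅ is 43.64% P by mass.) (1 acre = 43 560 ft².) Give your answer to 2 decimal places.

As P₂O₅: 0.8 / 0.4364 = 1.83318 kg per 1000 ft².
Product per 1000 ft² = 1.83318 / 38% = 4.82416 kg.
Convert to per acre: 4.82416 × 43.56 = 210.1404 kg.

210.14 kg of product per acre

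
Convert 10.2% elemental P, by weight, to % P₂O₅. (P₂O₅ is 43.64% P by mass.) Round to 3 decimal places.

23.373% P₂O₅

%P₂O₅ = 10.2 / 0.4364 = 23.3731%.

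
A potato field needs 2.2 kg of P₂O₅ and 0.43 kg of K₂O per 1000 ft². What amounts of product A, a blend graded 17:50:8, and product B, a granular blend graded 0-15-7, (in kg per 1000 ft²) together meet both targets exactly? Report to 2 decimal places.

3.89 kg product A, 1.70 kg product B

Per-1000 ft² balance (a = product A, b = product B):
P₂O₅: 0.5·a + 0.15·b = 2.2
K₂O: 0.08·a + 0.07·b = 0.43
From row1: a = (2.2 − 0.15·b) / 0.5.
Into row2: 0.08·(2.2 − 0.15·b)/0.5 + 0.07·b = 0.43 → b = 1.69565, a = 3.8913.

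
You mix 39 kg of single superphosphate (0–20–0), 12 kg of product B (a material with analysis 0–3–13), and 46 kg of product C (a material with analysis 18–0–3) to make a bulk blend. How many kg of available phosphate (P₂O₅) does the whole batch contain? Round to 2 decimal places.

8.16 kg P₂O₅

P₂O₅ mass = 20%×39 + 3%×12 + 0%×46 = 8.16 kg.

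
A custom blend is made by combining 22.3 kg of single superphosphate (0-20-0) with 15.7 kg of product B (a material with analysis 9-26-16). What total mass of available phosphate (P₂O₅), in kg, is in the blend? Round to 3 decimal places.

P₂O₅ mass = 20%×22.3 + 26%×15.7 = 8.542 kg.

8.542 kg P₂O₅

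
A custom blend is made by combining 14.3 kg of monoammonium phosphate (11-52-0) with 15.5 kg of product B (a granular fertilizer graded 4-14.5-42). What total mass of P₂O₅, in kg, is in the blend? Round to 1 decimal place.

9.7 kg P₂O₅

P₂O₅ mass = 52%×14.3 + 14.5%×15.5 = 9.6835 kg.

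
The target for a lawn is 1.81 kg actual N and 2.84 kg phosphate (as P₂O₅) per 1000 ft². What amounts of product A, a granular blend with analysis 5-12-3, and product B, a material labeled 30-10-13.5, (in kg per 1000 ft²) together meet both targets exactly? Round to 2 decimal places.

21.65 kg product A, 2.43 kg product B

Per-1000 ft² balance (a = product A, b = product B):
N: 0.05·a + 0.3·b = 1.81
P₂O₅: 0.12·a + 0.1·b = 2.84
Eliminate b: (row1) − 0.3/0.1·(row2) → -0.31·a = -6.71, so a = 21.6452.
Then b = (2.84 − 0.12·21.6452) / 0.1 = 2.42581.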